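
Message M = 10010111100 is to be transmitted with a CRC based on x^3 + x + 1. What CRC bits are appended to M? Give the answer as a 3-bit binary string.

111

Append 3 zeros: 10010111100000. Divide by 1011 (XOR where the leading bit is 1):
  pos 0: 1001 XOR 1011 = 0010
  pos 2: 1001 XOR 1011 = 0010
  pos 4: 1011 XOR 1011 = 0000
  pos 8: 1000 XOR 1011 = 0011
  pos 10: 1100 XOR 1011 = 0111
Remainder (last 3 bits) = 111. This is the CRC / FCS.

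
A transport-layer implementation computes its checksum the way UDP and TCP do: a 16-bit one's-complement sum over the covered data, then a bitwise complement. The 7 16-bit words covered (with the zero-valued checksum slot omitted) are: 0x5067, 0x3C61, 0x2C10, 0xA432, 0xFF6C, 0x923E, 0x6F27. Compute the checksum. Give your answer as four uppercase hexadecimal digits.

One's-complement addition (fold any carry out of bit 15 back into bit 0):
  0x5067 + 0x3C61 = 0x08CC8
  0x8CC8 + 0x2C10 = 0x0B8D8
  0xB8D8 + 0xA432 = 0x15D0A → wrap carry → 0x5D0B
  0x5D0B + 0xFF6C = 0x15C77 → wrap carry → 0x5C78
  0x5C78 + 0x923E = 0x0EEB6
  0xEEB6 + 0x6F27 = 0x15DDD → wrap carry → 0x5DDE
One's-complement sum = 0x5DDE.
Checksum = ~0x5DDE & 0xFFFF = 0xA221.

A221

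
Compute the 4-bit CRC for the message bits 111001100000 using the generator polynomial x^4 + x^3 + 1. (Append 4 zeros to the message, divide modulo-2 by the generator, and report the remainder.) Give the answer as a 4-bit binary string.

Append 4 zeros: 1110011000000000. Divide by 11001 (XOR where the leading bit is 1):
  pos 0: 11100 XOR 11001 = 00101
  pos 2: 10111 XOR 11001 = 01110
  pos 3: 11100 XOR 11001 = 00101
  pos 5: 10100 XOR 11001 = 01101
  pos 6: 11010 XOR 11001 = 00011
  pos 9: 11000 XOR 11001 = 00001
Remainder (last 4 bits) = 0100. This is the CRC / FCS.

0100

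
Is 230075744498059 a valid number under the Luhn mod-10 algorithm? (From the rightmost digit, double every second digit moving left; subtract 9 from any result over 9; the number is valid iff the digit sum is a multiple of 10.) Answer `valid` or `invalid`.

invalid

From the right, keep odd positions and double even positions (subtract 9 from any doubled value over 9):
  doubled (positions 2,4,...): 1 7 8 8 1 0 6 → sum 31
  kept (positions 1,3,...): 9 0 9 4 7 7 0 2 → sum 38
Total = 69.
69 mod 10 = 9, so the number is invalid.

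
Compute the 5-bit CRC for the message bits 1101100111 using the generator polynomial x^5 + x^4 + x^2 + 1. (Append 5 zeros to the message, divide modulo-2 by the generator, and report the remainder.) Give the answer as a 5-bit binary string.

11111

Append 5 zeros: 110110011100000. Divide by 110101 (XOR where the leading bit is 1):
  pos 0: 110110 XOR 110101 = 000011
  pos 4: 110111 XOR 110101 = 000010
  pos 8: 100000 XOR 110101 = 010101
  pos 9: 101010 XOR 110101 = 011111
Remainder (last 5 bits) = 11111. This is the CRC / FCS.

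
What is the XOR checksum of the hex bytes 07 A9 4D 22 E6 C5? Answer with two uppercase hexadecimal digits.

XOR the bytes together:
  start with 0x07
  0x07 ⊕ 0xA9 = 0xAE
  0xAE ⊕ 0x4D = 0xE3
  0xE3 ⊕ 0x22 = 0xC1
  0xC1 ⊕ 0xE6 = 0x27
  0x27 ⊕ 0xC5 = 0xE2

E2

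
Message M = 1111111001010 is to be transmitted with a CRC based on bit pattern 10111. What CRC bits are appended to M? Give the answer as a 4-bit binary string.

Append 4 zeros: 11111110010100000. Divide by 10111 (XOR where the leading bit is 1):
  pos 0: 11111 XOR 10111 = 01000
  pos 1: 10001 XOR 10111 = 00110
  pos 3: 11010 XOR 10111 = 01101
  pos 4: 11010 XOR 10111 = 01101
  pos 5: 11011 XOR 10111 = 01100
  pos 6: 11000 XOR 10111 = 01111
  pos 7: 11111 XOR 10111 = 01000
  pos 8: 10000 XOR 10111 = 00111
  pos 10: 11100 XOR 10111 = 01011
  pos 11: 10110 XOR 10111 = 00001
Remainder (last 4 bits) = 0010. This is the CRC / FCS.

0010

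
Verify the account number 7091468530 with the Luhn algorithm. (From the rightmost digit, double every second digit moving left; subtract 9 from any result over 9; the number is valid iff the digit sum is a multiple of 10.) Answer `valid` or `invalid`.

From the right, keep odd positions and double even positions (subtract 9 from any doubled value over 9):
  doubled (positions 2,4,...): 6 7 8 9 5 → sum 35
  kept (positions 1,3,...): 0 5 6 1 0 → sum 12
Total = 47.
47 mod 10 = 7, so the number is invalid.

invalid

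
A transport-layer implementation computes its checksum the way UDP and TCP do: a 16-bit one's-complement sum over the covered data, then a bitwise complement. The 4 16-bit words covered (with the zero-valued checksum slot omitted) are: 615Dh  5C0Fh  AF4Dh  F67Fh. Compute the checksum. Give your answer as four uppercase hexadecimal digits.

One's-complement addition (fold any carry out of bit 15 back into bit 0):
  0x615D + 0x5C0F = 0x0BD6C
  0xBD6C + 0xAF4D = 0x16CB9 → wrap carry → 0x6CBA
  0x6CBA + 0xF67F = 0x16339 → wrap carry → 0x633A
One's-complement sum = 0x633A.
Checksum = ~0x633A & 0xFFFF = 0x9CC5.

9CC5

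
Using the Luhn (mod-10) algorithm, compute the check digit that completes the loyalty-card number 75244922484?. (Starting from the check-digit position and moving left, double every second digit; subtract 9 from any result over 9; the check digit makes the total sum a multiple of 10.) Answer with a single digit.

Partial digits right→left: 4 8 4 2 2 9 4 4 2 5 7
Double every second digit counting from the check-digit position (so the 1st, 3rd, 5th, ... of the partial from the right).
  doubled (with −9 where >9): 8 8 4 8 4 5 → sum 37
  kept as-is: 8 2 9 4 5 → sum 28
Total = 37 + 28 = 65.
Check digit = (10 − (65 mod 10)) mod 10 = 5.

5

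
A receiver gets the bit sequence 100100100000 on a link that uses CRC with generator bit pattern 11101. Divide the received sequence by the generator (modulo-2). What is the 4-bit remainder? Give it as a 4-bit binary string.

1000

Modulo-2 division of 100100100000 by 11101:
  pos 0: 10010 XOR 11101 = 01111
  pos 1: 11110 XOR 11101 = 00011
  pos 4: 11100 XOR 11101 = 00001
Remainder = 1000 (nonzero — an error is detected).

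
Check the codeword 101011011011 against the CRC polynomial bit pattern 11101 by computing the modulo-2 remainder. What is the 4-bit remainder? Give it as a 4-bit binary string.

Modulo-2 division of 101011011011 by 11101:
  pos 0: 10101 XOR 11101 = 01000
  pos 1: 10001 XOR 11101 = 01100
  pos 2: 11000 XOR 11101 = 00101
  pos 4: 10111 XOR 11101 = 01010
  pos 5: 10100 XOR 11101 = 01001
  pos 6: 10011 XOR 11101 = 01110
  pos 7: 11101 XOR 11101 = 00000
Remainder = 0000 (zero — the frame passes the CRC check).

0000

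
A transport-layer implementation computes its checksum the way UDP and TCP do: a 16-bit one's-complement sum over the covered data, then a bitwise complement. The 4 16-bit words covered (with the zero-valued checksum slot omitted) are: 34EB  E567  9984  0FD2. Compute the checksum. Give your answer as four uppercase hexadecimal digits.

One's-complement addition (fold any carry out of bit 15 back into bit 0):
  0x34EB + 0xE567 = 0x11A52 → wrap carry → 0x1A53
  0x1A53 + 0x9984 = 0x0B3D7
  0xB3D7 + 0x0FD2 = 0x0C3A9
One's-complement sum = 0xC3A9.
Checksum = ~0xC3A9 & 0xFFFF = 0x3C56.

3C56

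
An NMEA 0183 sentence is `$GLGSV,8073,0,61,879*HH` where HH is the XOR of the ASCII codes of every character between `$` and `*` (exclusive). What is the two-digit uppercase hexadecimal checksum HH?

XOR the ASCII codes of the payload characters:
  'G' = 0x47 → acc = 0x47
  'L' = 0x4C → acc = 0x0B
  'G' = 0x47 → acc = 0x4C
  'S' = 0x53 → acc = 0x1F
  'V' = 0x56 → acc = 0x49
  ',' = 0x2C → acc = 0x65
  '8' = 0x38 → acc = 0x5D
  '0' = 0x30 → acc = 0x6D
  '7' = 0x37 → acc = 0x5A
  '3' = 0x33 → acc = 0x69
  ',' = 0x2C → acc = 0x45
  '0' = 0x30 → acc = 0x75
  ',' = 0x2C → acc = 0x59
  '6' = 0x36 → acc = 0x6F
  '1' = 0x31 → acc = 0x5E
  ',' = 0x2C → acc = 0x72
  '8' = 0x38 → acc = 0x4A
  '7' = 0x37 → acc = 0x7D
  '9' = 0x39 → acc = 0x44
Checksum = 0x44.

44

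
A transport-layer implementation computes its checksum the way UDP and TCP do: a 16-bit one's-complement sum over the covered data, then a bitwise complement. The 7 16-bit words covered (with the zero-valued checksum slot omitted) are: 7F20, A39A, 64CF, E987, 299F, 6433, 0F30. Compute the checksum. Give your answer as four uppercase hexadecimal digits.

One's-complement addition (fold any carry out of bit 15 back into bit 0):
  0x7F20 + 0xA39A = 0x122BA → wrap carry → 0x22BB
  0x22BB + 0x64CF = 0x0878A
  0x878A + 0xE987 = 0x17111 → wrap carry → 0x7112
  0x7112 + 0x299F = 0x09AB1
  0x9AB1 + 0x6433 = 0x0FEE4
  0xFEE4 + 0x0F30 = 0x10E14 → wrap carry → 0x0E15
One's-complement sum = 0x0E15.
Checksum = ~0x0E15 & 0xFFFF = 0xF1EA.

F1EA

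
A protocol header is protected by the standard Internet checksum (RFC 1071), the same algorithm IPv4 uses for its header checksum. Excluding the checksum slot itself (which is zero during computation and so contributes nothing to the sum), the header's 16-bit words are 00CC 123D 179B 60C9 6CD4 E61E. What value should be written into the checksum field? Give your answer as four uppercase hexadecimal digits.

One's-complement addition (fold any carry out of bit 15 back into bit 0):
  0x00CC + 0x123D = 0x01309
  0x1309 + 0x179B = 0x02AA4
  0x2AA4 + 0x60C9 = 0x08B6D
  0x8B6D + 0x6CD4 = 0x0F841
  0xF841 + 0xE61E = 0x1DE5F → wrap carry → 0xDE60
One's-complement sum = 0xDE60.
Checksum = ~0xDE60 & 0xFFFF = 0x219F.

219F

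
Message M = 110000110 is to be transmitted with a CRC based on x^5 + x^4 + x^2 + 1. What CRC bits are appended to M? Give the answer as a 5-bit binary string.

Append 5 zeros: 11000011000000. Divide by 110101 (XOR where the leading bit is 1):
  pos 0: 110000 XOR 110101 = 000101
  pos 3: 101110 XOR 110101 = 011011
  pos 4: 110110 XOR 110101 = 000011
  pos 8: 110000 XOR 110101 = 000101
Remainder (last 5 bits) = 00101. This is the CRC / FCS.

00101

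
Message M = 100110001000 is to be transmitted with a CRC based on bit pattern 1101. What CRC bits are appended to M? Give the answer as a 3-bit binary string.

Append 3 zeros: 100110001000000. Divide by 1101 (XOR where the leading bit is 1):
  pos 0: 1001 XOR 1101 = 0100
  pos 1: 1001 XOR 1101 = 0100
  pos 2: 1000 XOR 1101 = 0101
  pos 3: 1010 XOR 1101 = 0111
  pos 4: 1110 XOR 1101 = 0011
  pos 6: 1110 XOR 1101 = 0011
  pos 8: 1100 XOR 1101 = 0001
  pos 11: 1000 XOR 1101 = 0101
Remainder (last 3 bits) = 101. This is the CRC / FCS.

101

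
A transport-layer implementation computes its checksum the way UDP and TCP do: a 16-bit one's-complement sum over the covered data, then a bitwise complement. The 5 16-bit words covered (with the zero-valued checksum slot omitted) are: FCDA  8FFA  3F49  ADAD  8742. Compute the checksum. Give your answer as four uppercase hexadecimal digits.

One's-complement addition (fold any carry out of bit 15 back into bit 0):
  0xFCDA + 0x8FFA = 0x18CD4 → wrap carry → 0x8CD5
  0x8CD5 + 0x3F49 = 0x0CC1E
  0xCC1E + 0xADAD = 0x179CB → wrap carry → 0x79CC
  0x79CC + 0x8742 = 0x1010E → wrap carry → 0x010F
One's-complement sum = 0x010F.
Checksum = ~0x010F & 0xFFFF = 0xFEF0.

FEF0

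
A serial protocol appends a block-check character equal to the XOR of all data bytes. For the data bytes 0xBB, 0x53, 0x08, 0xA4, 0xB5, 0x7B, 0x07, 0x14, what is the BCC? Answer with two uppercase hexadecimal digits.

99

XOR the bytes together:
  start with 0xBB
  0xBB ⊕ 0x53 = 0xE8
  0xE8 ⊕ 0x08 = 0xE0
  0xE0 ⊕ 0xA4 = 0x44
  0x44 ⊕ 0xB5 = 0xF1
  0xF1 ⊕ 0x7B = 0x8A
  0x8A ⊕ 0x07 = 0x8D
  0x8D ⊕ 0x14 = 0x99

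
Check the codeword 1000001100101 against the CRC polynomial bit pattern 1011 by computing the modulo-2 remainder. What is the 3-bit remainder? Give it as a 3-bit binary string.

000

Modulo-2 division of 1000001100101 by 1011:
  pos 0: 1000 XOR 1011 = 0011
  pos 2: 1100 XOR 1011 = 0111
  pos 3: 1111 XOR 1011 = 0100
  pos 4: 1001 XOR 1011 = 0010
  pos 6: 1000 XOR 1011 = 0011
  pos 8: 1110 XOR 1011 = 0101
  pos 9: 1011 XOR 1011 = 0000
Remainder = 000 (zero — the frame passes the CRC check).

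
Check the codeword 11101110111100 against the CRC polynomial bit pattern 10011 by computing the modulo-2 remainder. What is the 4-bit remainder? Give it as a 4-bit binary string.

Modulo-2 division of 11101110111100 by 10011:
  pos 0: 11101 XOR 10011 = 01110
  pos 1: 11101 XOR 10011 = 01110
  pos 2: 11101 XOR 10011 = 01110
  pos 3: 11100 XOR 10011 = 01111
  pos 4: 11111 XOR 10011 = 01100
  pos 5: 11001 XOR 10011 = 01010
  pos 6: 10101 XOR 10011 = 00110
  pos 8: 11010 XOR 10011 = 01001
  pos 9: 10010 XOR 10011 = 00001
Remainder = 0001 (nonzero — an error is detected).

0001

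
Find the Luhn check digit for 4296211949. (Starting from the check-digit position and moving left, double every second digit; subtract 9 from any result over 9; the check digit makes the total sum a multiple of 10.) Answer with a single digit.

Partial digits right→left: 9 4 9 1 1 2 6 9 2 4
Double every second digit counting from the check-digit position (so the 1st, 3rd, 5th, ... of the partial from the right).
  doubled (with −9 where >9): 9 9 2 3 4 → sum 27
  kept as-is: 4 1 2 9 4 → sum 20
Total = 27 + 20 = 47.
Check digit = (10 − (47 mod 10)) mod 10 = 3.

3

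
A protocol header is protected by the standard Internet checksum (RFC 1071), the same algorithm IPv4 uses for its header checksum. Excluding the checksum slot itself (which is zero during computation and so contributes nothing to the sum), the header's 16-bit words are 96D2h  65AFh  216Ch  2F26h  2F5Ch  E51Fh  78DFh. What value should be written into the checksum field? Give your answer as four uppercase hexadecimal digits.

2590

One's-complement addition (fold any carry out of bit 15 back into bit 0):
  0x96D2 + 0x65AF = 0x0FC81
  0xFC81 + 0x216C = 0x11DED → wrap carry → 0x1DEE
  0x1DEE + 0x2F26 = 0x04D14
  0x4D14 + 0x2F5C = 0x07C70
  0x7C70 + 0xE51F = 0x1618F → wrap carry → 0x6190
  0x6190 + 0x78DF = 0x0DA6F
One's-complement sum = 0xDA6F.
Checksum = ~0xDA6F & 0xFFFF = 0x2590.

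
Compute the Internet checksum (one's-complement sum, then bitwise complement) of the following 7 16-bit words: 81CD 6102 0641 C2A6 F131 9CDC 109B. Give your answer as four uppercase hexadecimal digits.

One's-complement addition (fold any carry out of bit 15 back into bit 0):
  0x81CD + 0x6102 = 0x0E2CF
  0xE2CF + 0x0641 = 0x0E910
  0xE910 + 0xC2A6 = 0x1ABB6 → wrap carry → 0xABB7
  0xABB7 + 0xF131 = 0x19CE8 → wrap carry → 0x9CE9
  0x9CE9 + 0x9CDC = 0x139C5 → wrap carry → 0x39C6
  0x39C6 + 0x109B = 0x04A61
One's-complement sum = 0x4A61.
Checksum = ~0x4A61 & 0xFFFF = 0xB59E.

B59E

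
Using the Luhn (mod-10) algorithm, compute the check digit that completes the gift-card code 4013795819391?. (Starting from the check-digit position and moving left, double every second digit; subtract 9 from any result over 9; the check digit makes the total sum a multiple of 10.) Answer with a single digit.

6

Partial digits right→left: 1 9 3 9 1 8 5 9 7 3 1 0 4
Double every second digit counting from the check-digit position (so the 1st, 3rd, 5th, ... of the partial from the right).
  doubled (with −9 where >9): 2 6 2 1 5 2 8 → sum 26
  kept as-is: 9 9 8 9 3 0 → sum 38
Total = 26 + 38 = 64.
Check digit = (10 − (64 mod 10)) mod 10 = 6.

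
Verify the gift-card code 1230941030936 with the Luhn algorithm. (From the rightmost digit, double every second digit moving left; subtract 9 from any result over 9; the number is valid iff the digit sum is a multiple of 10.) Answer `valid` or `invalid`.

valid

From the right, keep odd positions and double even positions (subtract 9 from any doubled value over 9):
  doubled (positions 2,4,...): 6 0 0 8 0 4 → sum 18
  kept (positions 1,3,...): 6 9 3 1 9 3 1 → sum 32
Total = 50.
50 mod 10 = 0, so the number is valid.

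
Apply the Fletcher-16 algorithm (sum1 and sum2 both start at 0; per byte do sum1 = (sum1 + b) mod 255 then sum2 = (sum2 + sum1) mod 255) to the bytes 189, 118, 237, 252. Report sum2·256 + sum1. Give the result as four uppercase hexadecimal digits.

331F

Running sums (mod 255):
  after byte 0 (189): sum1=189, sum2=189
  after byte 1 (118): sum1=52, sum2=241
  after byte 2 (237): sum1=34, sum2=20
  after byte 3 (252): sum1=31, sum2=51
Checksum = sum2·256 + sum1 = 51·256 + 31 = 13087 = 0x331F.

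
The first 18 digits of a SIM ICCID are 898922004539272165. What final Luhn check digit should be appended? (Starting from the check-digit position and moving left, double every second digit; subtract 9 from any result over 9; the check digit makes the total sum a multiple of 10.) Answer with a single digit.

5

Partial digits right→left: 5 6 1 2 7 2 9 3 5 4 0 0 2 2 9 8 9 8
Double every second digit counting from the check-digit position (so the 1st, 3rd, 5th, ... of the partial from the right).
  doubled (with −9 where >9): 1 2 5 9 1 0 4 9 9 → sum 40
  kept as-is: 6 2 2 3 4 0 2 8 8 → sum 35
Total = 40 + 35 = 75.
Check digit = (10 − (75 mod 10)) mod 10 = 5.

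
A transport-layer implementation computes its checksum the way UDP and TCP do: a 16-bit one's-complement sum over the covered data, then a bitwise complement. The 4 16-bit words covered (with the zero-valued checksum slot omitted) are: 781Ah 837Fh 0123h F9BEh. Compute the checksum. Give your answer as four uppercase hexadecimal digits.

0984

One's-complement addition (fold any carry out of bit 15 back into bit 0):
  0x781A + 0x837F = 0x0FB99
  0xFB99 + 0x0123 = 0x0FCBC
  0xFCBC + 0xF9BE = 0x1F67A → wrap carry → 0xF67B
One's-complement sum = 0xF67B.
Checksum = ~0xF67B & 0xFFFF = 0x0984.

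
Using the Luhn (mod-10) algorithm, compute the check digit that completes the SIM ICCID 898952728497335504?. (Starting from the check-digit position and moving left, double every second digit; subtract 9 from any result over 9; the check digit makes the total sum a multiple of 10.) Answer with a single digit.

Partial digits right→left: 4 0 5 5 3 3 7 9 4 8 2 7 2 5 9 8 9 8
Double every second digit counting from the check-digit position (so the 1st, 3rd, 5th, ... of the partial from the right).
  doubled (with −9 where >9): 8 1 6 5 8 4 4 9 9 → sum 54
  kept as-is: 0 5 3 9 8 7 5 8 8 → sum 53
Total = 54 + 53 = 107.
Check digit = (10 − (107 mod 10)) mod 10 = 3.

3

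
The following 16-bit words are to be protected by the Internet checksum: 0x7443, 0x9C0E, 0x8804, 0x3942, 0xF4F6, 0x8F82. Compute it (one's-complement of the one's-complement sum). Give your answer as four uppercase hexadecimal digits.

A9ED

One's-complement addition (fold any carry out of bit 15 back into bit 0):
  0x7443 + 0x9C0E = 0x11051 → wrap carry → 0x1052
  0x1052 + 0x8804 = 0x09856
  0x9856 + 0x3942 = 0x0D198
  0xD198 + 0xF4F6 = 0x1C68E → wrap carry → 0xC68F
  0xC68F + 0x8F82 = 0x15611 → wrap carry → 0x5612
One's-complement sum = 0x5612.
Checksum = ~0x5612 & 0xFFFF = 0xA9ED.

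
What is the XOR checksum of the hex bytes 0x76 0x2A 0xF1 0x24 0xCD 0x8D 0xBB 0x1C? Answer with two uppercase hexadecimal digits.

6E

XOR the bytes together:
  start with 0x76
  0x76 ⊕ 0x2A = 0x5C
  0x5C ⊕ 0xF1 = 0xAD
  0xAD ⊕ 0x24 = 0x89
  0x89 ⊕ 0xCD = 0x44
  0x44 ⊕ 0x8D = 0xC9
  0xC9 ⊕ 0xBB = 0x72
  0x72 ⊕ 0x1C = 0x6E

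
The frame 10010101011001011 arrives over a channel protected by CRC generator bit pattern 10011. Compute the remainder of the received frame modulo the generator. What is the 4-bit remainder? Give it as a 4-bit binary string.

Modulo-2 division of 10010101011001011 by 10011:
  pos 0: 10010 XOR 10011 = 00001
  pos 4: 11010 XOR 10011 = 01001
  pos 5: 10011 XOR 10011 = 00000
  pos 10: 10010 XOR 10011 = 00001
Remainder = 0111 (nonzero — an error is detected).

0111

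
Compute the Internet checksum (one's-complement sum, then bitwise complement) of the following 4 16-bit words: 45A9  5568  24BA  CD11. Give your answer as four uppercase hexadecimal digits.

One's-complement addition (fold any carry out of bit 15 back into bit 0):
  0x45A9 + 0x5568 = 0x09B11
  0x9B11 + 0x24BA = 0x0BFCB
  0xBFCB + 0xCD11 = 0x18CDC → wrap carry → 0x8CDD
One's-complement sum = 0x8CDD.
Checksum = ~0x8CDD & 0xFFFF = 0x7322.

7322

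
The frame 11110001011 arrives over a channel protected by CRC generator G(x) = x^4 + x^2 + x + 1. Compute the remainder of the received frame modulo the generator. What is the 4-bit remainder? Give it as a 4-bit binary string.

Modulo-2 division of 11110001011 by 10111:
  pos 0: 11110 XOR 10111 = 01001
  pos 1: 10010 XOR 10111 = 00101
  pos 3: 10101 XOR 10111 = 00010
  pos 6: 10011 XOR 10111 = 00100
Remainder = 0100 (nonzero — an error is detected).

0100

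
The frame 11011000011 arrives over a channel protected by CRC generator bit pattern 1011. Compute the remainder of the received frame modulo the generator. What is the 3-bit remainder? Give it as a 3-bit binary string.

Modulo-2 division of 11011000011 by 1011:
  pos 0: 1101 XOR 1011 = 0110
  pos 1: 1101 XOR 1011 = 0110
  pos 2: 1100 XOR 1011 = 0111
  pos 3: 1110 XOR 1011 = 0101
  pos 4: 1010 XOR 1011 = 0001
  pos 7: 1011 XOR 1011 = 0000
Remainder = 000 (zero — the frame passes the CRC check).

000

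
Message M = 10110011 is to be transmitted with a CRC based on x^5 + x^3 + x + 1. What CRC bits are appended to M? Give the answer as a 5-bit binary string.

01000

Append 5 zeros: 1011001100000. Divide by 101011 (XOR where the leading bit is 1):
  pos 0: 101100 XOR 101011 = 000111
  pos 3: 111110 XOR 101011 = 010101
  pos 4: 101010 XOR 101011 = 000001
Remainder (last 5 bits) = 01000. This is the CRC / FCS.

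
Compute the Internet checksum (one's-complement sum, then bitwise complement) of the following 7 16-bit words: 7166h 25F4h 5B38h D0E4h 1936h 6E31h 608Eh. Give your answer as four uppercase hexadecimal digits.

One's-complement addition (fold any carry out of bit 15 back into bit 0):
  0x7166 + 0x25F4 = 0x0975A
  0x975A + 0x5B38 = 0x0F292
  0xF292 + 0xD0E4 = 0x1C376 → wrap carry → 0xC377
  0xC377 + 0x1936 = 0x0DCAD
  0xDCAD + 0x6E31 = 0x14ADE → wrap carry → 0x4ADF
  0x4ADF + 0x608E = 0x0AB6D
One's-complement sum = 0xAB6D.
Checksum = ~0xAB6D & 0xFFFF = 0x5492.

5492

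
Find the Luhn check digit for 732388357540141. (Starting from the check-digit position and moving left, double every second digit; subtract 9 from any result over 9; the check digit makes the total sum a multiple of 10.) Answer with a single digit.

3

Partial digits right→left: 1 4 1 0 4 5 7 5 3 8 8 3 2 3 7
Double every second digit counting from the check-digit position (so the 1st, 3rd, 5th, ... of the partial from the right).
  doubled (with −9 where >9): 2 2 8 5 6 7 4 5 → sum 39
  kept as-is: 4 0 5 5 8 3 3 → sum 28
Total = 39 + 28 = 67.
Check digit = (10 − (67 mod 10)) mod 10 = 3.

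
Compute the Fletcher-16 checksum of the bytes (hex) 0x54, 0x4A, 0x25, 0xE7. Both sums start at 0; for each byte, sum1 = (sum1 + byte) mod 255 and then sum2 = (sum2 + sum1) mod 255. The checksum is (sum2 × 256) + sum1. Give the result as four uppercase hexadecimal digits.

62AB

Running sums (mod 255):
  after byte 0 (0x54): sum1=84, sum2=84
  after byte 1 (0x4A): sum1=158, sum2=242
  after byte 2 (0x25): sum1=195, sum2=182
  after byte 3 (0xE7): sum1=171, sum2=98
Checksum = sum2·256 + sum1 = 98·256 + 171 = 25259 = 0x62AB.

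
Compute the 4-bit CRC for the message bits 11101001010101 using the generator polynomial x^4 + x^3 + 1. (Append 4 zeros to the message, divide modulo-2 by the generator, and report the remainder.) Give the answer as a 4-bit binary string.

0011

Append 4 zeros: 111010010101010000. Divide by 11001 (XOR where the leading bit is 1):
  pos 0: 11101 XOR 11001 = 00100
  pos 2: 10000 XOR 11001 = 01001
  pos 3: 10011 XOR 11001 = 01010
  pos 4: 10100 XOR 11001 = 01101
  pos 5: 11011 XOR 11001 = 00010
  pos 8: 10010 XOR 11001 = 01011
  pos 9: 10111 XOR 11001 = 01110
  pos 10: 11100 XOR 11001 = 00101
  pos 12: 10100 XOR 11001 = 01101
  pos 13: 11010 XOR 11001 = 00011
Remainder (last 4 bits) = 0011. This is the CRC / FCS.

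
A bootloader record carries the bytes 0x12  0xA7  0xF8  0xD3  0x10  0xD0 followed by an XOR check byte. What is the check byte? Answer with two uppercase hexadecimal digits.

XOR the bytes together:
  start with 0x12
  0x12 ⊕ 0xA7 = 0xB5
  0xB5 ⊕ 0xF8 = 0x4D
  0x4D ⊕ 0xD3 = 0x9E
  0x9E ⊕ 0x10 = 0x8E
  0x8E ⊕ 0xD0 = 0x5E

5E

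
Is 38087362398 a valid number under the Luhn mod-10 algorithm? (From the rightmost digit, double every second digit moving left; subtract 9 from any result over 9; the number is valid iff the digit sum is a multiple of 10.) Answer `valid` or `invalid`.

valid

From the right, keep odd positions and double even positions (subtract 9 from any doubled value over 9):
  doubled (positions 2,4,...): 9 4 6 7 7 → sum 33
  kept (positions 1,3,...): 8 3 6 7 0 3 → sum 27
Total = 60.
60 mod 10 = 0, so the number is valid.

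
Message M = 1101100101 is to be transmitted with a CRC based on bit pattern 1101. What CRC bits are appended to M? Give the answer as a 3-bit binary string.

Append 3 zeros: 1101100101000. Divide by 1101 (XOR where the leading bit is 1):
  pos 0: 1101 XOR 1101 = 0000
  pos 4: 1001 XOR 1101 = 0100
  pos 5: 1000 XOR 1101 = 0101
  pos 6: 1011 XOR 1101 = 0110
  pos 7: 1100 XOR 1101 = 0001
Remainder (last 3 bits) = 100. This is the CRC / FCS.

100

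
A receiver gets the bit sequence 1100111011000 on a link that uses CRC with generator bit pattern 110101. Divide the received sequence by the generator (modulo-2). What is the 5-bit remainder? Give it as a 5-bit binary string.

Modulo-2 division of 1100111011000 by 110101:
  pos 0: 110011 XOR 110101 = 000110
  pos 3: 110101 XOR 110101 = 000000
Remainder = 01000 (nonzero — an error is detected).

01000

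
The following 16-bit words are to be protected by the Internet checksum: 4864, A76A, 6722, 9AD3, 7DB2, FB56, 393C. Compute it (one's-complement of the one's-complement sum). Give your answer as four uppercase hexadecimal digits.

One's-complement addition (fold any carry out of bit 15 back into bit 0):
  0x4864 + 0xA76A = 0x0EFCE
  0xEFCE + 0x6722 = 0x156F0 → wrap carry → 0x56F1
  0x56F1 + 0x9AD3 = 0x0F1C4
  0xF1C4 + 0x7DB2 = 0x16F76 → wrap carry → 0x6F77
  0x6F77 + 0xFB56 = 0x16ACD → wrap carry → 0x6ACE
  0x6ACE + 0x393C = 0x0A40A
One's-complement sum = 0xA40A.
Checksum = ~0xA40A & 0xFFFF = 0x5BF5.

5BF5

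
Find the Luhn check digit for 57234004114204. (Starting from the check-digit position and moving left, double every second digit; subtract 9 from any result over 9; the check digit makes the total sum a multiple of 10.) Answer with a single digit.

Partial digits right→left: 4 0 2 4 1 1 4 0 0 4 3 2 7 5
Double every second digit counting from the check-digit position (so the 1st, 3rd, 5th, ... of the partial from the right).
  doubled (with −9 where >9): 8 4 2 8 0 6 5 → sum 33
  kept as-is: 0 4 1 0 4 2 5 → sum 16
Total = 33 + 16 = 49.
Check digit = (10 − (49 mod 10)) mod 10 = 1.

1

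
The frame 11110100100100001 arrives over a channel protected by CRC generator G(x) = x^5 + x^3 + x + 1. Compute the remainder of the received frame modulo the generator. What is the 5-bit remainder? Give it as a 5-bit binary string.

Modulo-2 division of 11110100100100001 by 101011:
  pos 0: 111101 XOR 101011 = 010110
  pos 1: 101100 XOR 101011 = 000111
  pos 4: 111010 XOR 101011 = 010001
  pos 5: 100010 XOR 101011 = 001001
  pos 7: 100110 XOR 101011 = 001101
  pos 9: 110100 XOR 101011 = 011111
  pos 10: 111110 XOR 101011 = 010101
  pos 11: 101011 XOR 101011 = 000000
Remainder = 00000 (zero — the frame passes the CRC check).

00000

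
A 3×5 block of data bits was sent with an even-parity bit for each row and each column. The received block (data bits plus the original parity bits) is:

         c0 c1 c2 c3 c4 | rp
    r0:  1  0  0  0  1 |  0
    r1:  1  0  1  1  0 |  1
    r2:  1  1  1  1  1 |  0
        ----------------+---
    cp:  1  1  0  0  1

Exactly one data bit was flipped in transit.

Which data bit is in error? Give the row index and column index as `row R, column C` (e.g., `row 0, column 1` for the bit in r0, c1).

row 2, column 4

Recompute each row's even parity and compare to rp:
  r0: data parity 0, sent rp 0 → ok
  r1: data parity 1, sent rp 1 → ok
  r2: data parity 1, sent rp 0 → mismatch
Recompute each column's even parity and compare to cp:
  c0: data parity 1, sent cp 1 → ok
  c1: data parity 1, sent cp 1 → ok
  c2: data parity 0, sent cp 0 → ok
  c3: data parity 0, sent cp 0 → ok
  c4: data parity 0, sent cp 1 → mismatch
Exactly one row (r2) and one column (c4) fail → the flipped bit is at their intersection.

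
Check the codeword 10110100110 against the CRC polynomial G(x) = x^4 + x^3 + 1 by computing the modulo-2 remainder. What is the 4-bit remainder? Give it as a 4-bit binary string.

1110

Modulo-2 division of 10110100110 by 11001:
  pos 0: 10110 XOR 11001 = 01111
  pos 1: 11111 XOR 11001 = 00110
  pos 3: 11000 XOR 11001 = 00001
Remainder = 1110 (nonzero — an error is detected).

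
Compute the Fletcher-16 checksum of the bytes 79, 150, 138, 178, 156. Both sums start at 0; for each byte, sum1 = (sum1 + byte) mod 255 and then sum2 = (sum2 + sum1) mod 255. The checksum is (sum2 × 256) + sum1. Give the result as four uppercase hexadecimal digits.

88BF

Running sums (mod 255):
  after byte 0 (79): sum1=79, sum2=79
  after byte 1 (150): sum1=229, sum2=53
  after byte 2 (138): sum1=112, sum2=165
  after byte 3 (178): sum1=35, sum2=200
  after byte 4 (156): sum1=191, sum2=136
Checksum = sum2·256 + sum1 = 136·256 + 191 = 35007 = 0x88BF.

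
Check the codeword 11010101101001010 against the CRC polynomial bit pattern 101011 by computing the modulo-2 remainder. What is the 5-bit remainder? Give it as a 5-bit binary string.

11111

Modulo-2 division of 11010101101001010 by 101011:
  pos 0: 110101 XOR 101011 = 011110
  pos 1: 111100 XOR 101011 = 010111
  pos 2: 101111 XOR 101011 = 000100
  pos 5: 100101 XOR 101011 = 001110
  pos 7: 111000 XOR 101011 = 010011
  pos 8: 100111 XOR 101011 = 001100
  pos 10: 110001 XOR 101011 = 011010
  pos 11: 110100 XOR 101011 = 011111
Remainder = 11111 (nonzero — an error is detected).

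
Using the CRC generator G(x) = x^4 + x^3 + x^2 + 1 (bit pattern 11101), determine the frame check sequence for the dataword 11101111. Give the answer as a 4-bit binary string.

Append 4 zeros: 111011110000. Divide by 11101 (XOR where the leading bit is 1):
  pos 0: 11101 XOR 11101 = 00000
  pos 5: 11100 XOR 11101 = 00001
Remainder (last 4 bits) = 0100. This is the CRC / FCS.

0100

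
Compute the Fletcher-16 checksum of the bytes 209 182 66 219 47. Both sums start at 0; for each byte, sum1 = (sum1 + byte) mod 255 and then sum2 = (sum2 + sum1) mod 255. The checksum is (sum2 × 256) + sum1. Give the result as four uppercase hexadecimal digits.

Running sums (mod 255):
  after byte 0 (209): sum1=209, sum2=209
  after byte 1 (182): sum1=136, sum2=90
  after byte 2 (66): sum1=202, sum2=37
  after byte 3 (219): sum1=166, sum2=203
  after byte 4 (47): sum1=213, sum2=161
Checksum = sum2·256 + sum1 = 161·256 + 213 = 41429 = 0xA1D5.

A1D5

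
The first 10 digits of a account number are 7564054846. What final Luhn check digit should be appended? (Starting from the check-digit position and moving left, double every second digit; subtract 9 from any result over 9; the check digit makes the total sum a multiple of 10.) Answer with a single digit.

9

Partial digits right→left: 6 4 8 4 5 0 4 6 5 7
Double every second digit counting from the check-digit position (so the 1st, 3rd, 5th, ... of the partial from the right).
  doubled (with −9 where >9): 3 7 1 8 1 → sum 20
  kept as-is: 4 4 0 6 7 → sum 21
Total = 20 + 21 = 41.
Check digit = (10 − (41 mod 10)) mod 10 = 9.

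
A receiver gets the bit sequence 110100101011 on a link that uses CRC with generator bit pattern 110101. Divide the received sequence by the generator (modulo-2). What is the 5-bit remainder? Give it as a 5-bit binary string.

00001

Modulo-2 division of 110100101011 by 110101:
  pos 0: 110100 XOR 110101 = 000001
  pos 5: 110101 XOR 110101 = 000000
Remainder = 00001 (nonzero — an error is detected).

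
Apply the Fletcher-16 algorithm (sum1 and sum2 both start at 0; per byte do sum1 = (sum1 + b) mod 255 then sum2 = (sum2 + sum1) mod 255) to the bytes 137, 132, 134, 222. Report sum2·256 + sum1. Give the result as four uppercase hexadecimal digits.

Running sums (mod 255):
  after byte 0 (137): sum1=137, sum2=137
  after byte 1 (132): sum1=14, sum2=151
  after byte 2 (134): sum1=148, sum2=44
  after byte 3 (222): sum1=115, sum2=159
Checksum = sum2·256 + sum1 = 159·256 + 115 = 40819 = 0x9F73.

9F73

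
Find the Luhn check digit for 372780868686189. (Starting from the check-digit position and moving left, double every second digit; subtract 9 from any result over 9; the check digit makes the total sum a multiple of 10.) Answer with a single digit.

Partial digits right→left: 9 8 1 6 8 6 8 6 8 0 8 7 2 7 3
Double every second digit counting from the check-digit position (so the 1st, 3rd, 5th, ... of the partial from the right).
  doubled (with −9 where >9): 9 2 7 7 7 7 4 6 → sum 49
  kept as-is: 8 6 6 6 0 7 7 → sum 40
Total = 49 + 40 = 89.
Check digit = (10 − (89 mod 10)) mod 10 = 1.

1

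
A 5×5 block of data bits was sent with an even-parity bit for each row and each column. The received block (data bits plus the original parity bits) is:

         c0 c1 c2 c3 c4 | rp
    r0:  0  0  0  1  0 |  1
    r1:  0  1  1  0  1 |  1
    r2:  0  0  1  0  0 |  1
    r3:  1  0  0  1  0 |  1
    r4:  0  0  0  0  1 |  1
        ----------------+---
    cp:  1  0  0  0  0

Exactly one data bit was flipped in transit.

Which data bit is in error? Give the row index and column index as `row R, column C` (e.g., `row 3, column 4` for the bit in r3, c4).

Recompute each row's even parity and compare to rp:
  r0: data parity 1, sent rp 1 → ok
  r1: data parity 1, sent rp 1 → ok
  r2: data parity 1, sent rp 1 → ok
  r3: data parity 0, sent rp 1 → mismatch
  r4: data parity 1, sent rp 1 → ok
Recompute each column's even parity and compare to cp:
  c0: data parity 1, sent cp 1 → ok
  c1: data parity 1, sent cp 0 → mismatch
  c2: data parity 0, sent cp 0 → ok
  c3: data parity 0, sent cp 0 → ok
  c4: data parity 0, sent cp 0 → ok
Exactly one row (r3) and one column (c1) fail → the flipped bit is at their intersection.

row 3, column 1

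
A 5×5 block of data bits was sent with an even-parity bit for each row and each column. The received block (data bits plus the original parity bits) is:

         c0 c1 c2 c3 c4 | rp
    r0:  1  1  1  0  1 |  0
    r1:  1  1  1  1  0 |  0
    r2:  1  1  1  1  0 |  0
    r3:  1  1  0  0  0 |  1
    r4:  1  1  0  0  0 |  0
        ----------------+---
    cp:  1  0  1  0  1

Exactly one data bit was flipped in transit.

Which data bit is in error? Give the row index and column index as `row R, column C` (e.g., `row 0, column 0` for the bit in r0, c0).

Recompute each row's even parity and compare to rp:
  r0: data parity 0, sent rp 0 → ok
  r1: data parity 0, sent rp 0 → ok
  r2: data parity 0, sent rp 0 → ok
  r3: data parity 0, sent rp 1 → mismatch
  r4: data parity 0, sent rp 0 → ok
Recompute each column's even parity and compare to cp:
  c0: data parity 1, sent cp 1 → ok
  c1: data parity 1, sent cp 0 → mismatch
  c2: data parity 1, sent cp 1 → ok
  c3: data parity 0, sent cp 0 → ok
  c4: data parity 1, sent cp 1 → ok
Exactly one row (r3) and one column (c1) fail → the flipped bit is at their intersection.

row 3, column 1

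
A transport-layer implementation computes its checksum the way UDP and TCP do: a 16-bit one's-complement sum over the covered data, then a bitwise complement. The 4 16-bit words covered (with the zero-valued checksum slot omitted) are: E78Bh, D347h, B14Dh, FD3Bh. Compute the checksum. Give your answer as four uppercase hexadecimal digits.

96A2

One's-complement addition (fold any carry out of bit 15 back into bit 0):
  0xE78B + 0xD347 = 0x1BAD2 → wrap carry → 0xBAD3
  0xBAD3 + 0xB14D = 0x16C20 → wrap carry → 0x6C21
  0x6C21 + 0xFD3B = 0x1695C → wrap carry → 0x695D
One's-complement sum = 0x695D.
Checksum = ~0x695D & 0xFFFF = 0x96A2.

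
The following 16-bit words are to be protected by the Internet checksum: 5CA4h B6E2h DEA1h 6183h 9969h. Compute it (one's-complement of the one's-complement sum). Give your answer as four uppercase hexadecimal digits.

12EA

One's-complement addition (fold any carry out of bit 15 back into bit 0):
  0x5CA4 + 0xB6E2 = 0x11386 → wrap carry → 0x1387
  0x1387 + 0xDEA1 = 0x0F228
  0xF228 + 0x6183 = 0x153AB → wrap carry → 0x53AC
  0x53AC + 0x9969 = 0x0ED15
One's-complement sum = 0xED15.
Checksum = ~0xED15 & 0xFFFF = 0x12EA.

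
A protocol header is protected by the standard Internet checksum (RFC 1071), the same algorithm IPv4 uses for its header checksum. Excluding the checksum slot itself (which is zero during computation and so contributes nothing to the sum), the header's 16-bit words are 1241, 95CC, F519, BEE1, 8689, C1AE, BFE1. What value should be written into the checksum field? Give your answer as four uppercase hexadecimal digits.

One's-complement addition (fold any carry out of bit 15 back into bit 0):
  0x1241 + 0x95CC = 0x0A80D
  0xA80D + 0xF519 = 0x19D26 → wrap carry → 0x9D27
  0x9D27 + 0xBEE1 = 0x15C08 → wrap carry → 0x5C09
  0x5C09 + 0x8689 = 0x0E292
  0xE292 + 0xC1AE = 0x1A440 → wrap carry → 0xA441
  0xA441 + 0xBFE1 = 0x16422 → wrap carry → 0x6423
One's-complement sum = 0x6423.
Checksum = ~0x6423 & 0xFFFF = 0x9BDC.

9BDC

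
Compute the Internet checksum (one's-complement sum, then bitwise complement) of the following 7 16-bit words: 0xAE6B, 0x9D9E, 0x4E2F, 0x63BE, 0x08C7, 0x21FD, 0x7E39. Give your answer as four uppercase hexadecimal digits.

590A

One's-complement addition (fold any carry out of bit 15 back into bit 0):
  0xAE6B + 0x9D9E = 0x14C09 → wrap carry → 0x4C0A
  0x4C0A + 0x4E2F = 0x09A39
  0x9A39 + 0x63BE = 0x0FDF7
  0xFDF7 + 0x08C7 = 0x106BE → wrap carry → 0x06BF
  0x06BF + 0x21FD = 0x028BC
  0x28BC + 0x7E39 = 0x0A6F5
One's-complement sum = 0xA6F5.
Checksum = ~0xA6F5 & 0xFFFF = 0x590A.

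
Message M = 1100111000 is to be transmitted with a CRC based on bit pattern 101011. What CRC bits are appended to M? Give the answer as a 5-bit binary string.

01011

Append 5 zeros: 110011100000000. Divide by 101011 (XOR where the leading bit is 1):
  pos 0: 110011 XOR 101011 = 011000
  pos 1: 110001 XOR 101011 = 011010
  pos 2: 110100 XOR 101011 = 011111
  pos 3: 111110 XOR 101011 = 010101
  pos 4: 101010 XOR 101011 = 000001
  pos 9: 100000 XOR 101011 = 001011
Remainder (last 5 bits) = 01011. This is the CRC / FCS.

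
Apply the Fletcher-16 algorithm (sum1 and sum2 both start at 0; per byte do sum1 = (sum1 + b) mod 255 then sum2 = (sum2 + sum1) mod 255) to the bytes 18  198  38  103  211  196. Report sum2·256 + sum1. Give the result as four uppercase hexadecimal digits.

89FE

Running sums (mod 255):
  after byte 0 (18): sum1=18, sum2=18
  after byte 1 (198): sum1=216, sum2=234
  after byte 2 (38): sum1=254, sum2=233
  after byte 3 (103): sum1=102, sum2=80
  after byte 4 (211): sum1=58, sum2=138
  after byte 5 (196): sum1=254, sum2=137
Checksum = sum2·256 + sum1 = 137·256 + 254 = 35326 = 0x89FE.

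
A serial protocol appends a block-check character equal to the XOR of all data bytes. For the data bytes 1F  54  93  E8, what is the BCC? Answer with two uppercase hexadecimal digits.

30

XOR the bytes together:
  start with 0x1F
  0x1F ⊕ 0x54 = 0x4B
  0x4B ⊕ 0x93 = 0xD8
  0xD8 ⊕ 0xE8 = 0x30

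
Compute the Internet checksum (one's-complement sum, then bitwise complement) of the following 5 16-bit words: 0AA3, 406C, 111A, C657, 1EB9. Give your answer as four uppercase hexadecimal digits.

BEC5

One's-complement addition (fold any carry out of bit 15 back into bit 0):
  0x0AA3 + 0x406C = 0x04B0F
  0x4B0F + 0x111A = 0x05C29
  0x5C29 + 0xC657 = 0x12280 → wrap carry → 0x2281
  0x2281 + 0x1EB9 = 0x0413A
One's-complement sum = 0x413A.
Checksum = ~0x413A & 0xFFFF = 0xBEC5.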